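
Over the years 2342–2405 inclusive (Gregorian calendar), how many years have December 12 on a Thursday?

Track December 12's weekday year by year (advancing +1, or +2 across a Feb 29):
  2342: Sat  2343: Sun (+1)  2344: Tue (+2)  2345: Wed (+1)  2346: Thu (+1) ✓
  2347: Fri (+1)  2348: Sun (+2)  2349: Mon (+1)  2350: Tue (+1)  2351: Wed (+1)
  2352: Fri (+2)  2353: Sat (+1)  2354: Sun (+1)  2355: Mon (+1)  … (36 more years) …
  2392: Sat (+2)  2393: Sun (+1)  2394: Mon (+1)  2395: Tue (+1)  2396: Thu (+2) ✓
  2397: Fri (+1)  2398: Sat (+1)  2399: Sun (+1)  2400: Tue (+2)  2401: Wed (+1)
  2402: Thu (+1) ✓  2403: Fri (+1)  2404: Sun (+2)  2405: Mon (+1)
Thursday years: 2346, 2357, 2363, 2368, 2374, 2385, 2391, 2396, 2402 — 9 in total.

9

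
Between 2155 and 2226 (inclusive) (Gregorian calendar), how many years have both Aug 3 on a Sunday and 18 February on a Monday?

Check each year's weekday for Aug 3 and 18 February:
  2155: Sun/Tue  2156: Tue/Wed  2157: Wed/Fri  2158: Thu/Sat  2159: Fri/Sun  2160: Sun/Mon ✓  2161: Mon/Wed  2162: Tue/Thu  2163: Wed/Fri  2164: Fri/Sat  2165: Sat/Mon  2166: Sun/Tue  2167: Mon/Wed  2168: Wed/Thu  …(44 more)…  2213: Tue/Thu  2214: Wed/Fri  2215: Thu/Sat  2216: Sat/Sun  2217: Sun/Tue  2218: Mon/Wed  2219: Tue/Thu  2220: Thu/Fri  2221: Fri/Sun  2222: Sat/Mon  2223: Sun/Tue  2224: Tue/Wed  2225: Wed/Fri  2226: Thu/Sat
Both conditions hold in: 2160, 2188 — 2.

2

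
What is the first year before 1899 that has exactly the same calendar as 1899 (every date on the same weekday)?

Two years share a calendar iff Jan 1 falls on the same weekday and both are leap or both are common. 1899: Jan 1 is Sunday, common year.
1898: Jan 1 Saturday, common
1897: Jan 1 Friday, common
1896: Jan 1 Wednesday, leap
1895: Jan 1 Tuesday, common
1894: Jan 1 Monday, common
1893: Jan 1 Sunday, common
1893 matches on both conditions.

1893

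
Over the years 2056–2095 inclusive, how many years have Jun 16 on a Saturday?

Track Jun 16's weekday year by year (advancing +1, or +2 across a Feb 29):
  2056: Fri  2057: Sat (+1) ✓  2058: Sun (+1)  2059: Mon (+1)  2060: Wed (+2)
  2061: Thu (+1)  2062: Fri (+1)  2063: Sat (+1) ✓  2064: Mon (+2)  2065: Tue (+1)
  2066: Wed (+1)  2067: Thu (+1)  2068: Sat (+2) ✓  2069: Sun (+1)  … (12 more years) …
  2082: Tue (+1)  2083: Wed (+1)  2084: Fri (+2)  2085: Sat (+1) ✓  2086: Sun (+1)
  2087: Mon (+1)  2088: Wed (+2)  2089: Thu (+1)  2090: Fri (+1)  2091: Sat (+1) ✓
  2092: Mon (+2)  2093: Tue (+1)  2094: Wed (+1)  2095: Thu (+1)
Saturday years: 2057, 2063, 2068, 2074, 2085, 2091 — 6 in total.

6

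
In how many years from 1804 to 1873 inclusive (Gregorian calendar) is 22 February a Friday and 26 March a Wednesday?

Check each year's weekday for 22 February and 26 March:
  1804: Wed/Mon  1805: Fri/Tue  1806: Sat/Wed  1807: Sun/Thu  1808: Mon/Sat  1809: Wed/Sun  1810: Thu/Mon  1811: Fri/Tue  1812: Sat/Thu  1813: Mon/Fri  1814: Tue/Sat  1815: Wed/Sun  1816: Thu/Tue  1817: Sat/Wed  …(42 more)…  1860: Wed/Mon  1861: Fri/Tue  1862: Sat/Wed  1863: Sun/Thu  1864: Mon/Sat  1865: Wed/Sun  1866: Thu/Mon  1867: Fri/Tue  1868: Sat/Thu  1869: Mon/Fri  1870: Tue/Sat  1871: Wed/Sun  1872: Thu/Tue  1873: Sat/Wed
Both conditions hold in: 1828, 1856 — 2.

2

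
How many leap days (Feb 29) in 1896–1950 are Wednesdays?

Leap years in 1896–1950: 13 of them.
Feb 29 weekday advances by 5 (mod 7) from one leap year to the next four years later (or differs when a century non-leap intervenes).
Leap-day weekdays: 1896:Sat 1904:Mon 1908:Sat 1912:Thu 1916:Tue 1920:Sun 1924:Fri 1928:Wed✓ 1932:Mon 1936:Sat 1940:Thu 1944:Tue 1948:Sun
Wednesday: 1928 → 1.

1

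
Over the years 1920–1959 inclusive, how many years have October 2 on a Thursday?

Track October 2's weekday year by year (advancing +1, or +2 across a Feb 29):
  1920: Sat  1921: Sun (+1)  1922: Mon (+1)  1923: Tue (+1)  1924: Thu (+2) ✓
  1925: Fri (+1)  1926: Sat (+1)  1927: Sun (+1)  1928: Tue (+2)  1929: Wed (+1)
  1930: Thu (+1) ✓  1931: Fri (+1)  1932: Sun (+2)  1933: Mon (+1)  … (12 more years) …
  1946: Wed (+1)  1947: Thu (+1) ✓  1948: Sat (+2)  1949: Sun (+1)  1950: Mon (+1)
  1951: Tue (+1)  1952: Thu (+2) ✓  1953: Fri (+1)  1954: Sat (+1)  1955: Sun (+1)
  1956: Tue (+2)  1957: Wed (+1)  1958: Thu (+1) ✓  1959: Fri (+1)
Thursday years: 1924, 1930, 1941, 1947, 1952, 1958 — 6 in total.

6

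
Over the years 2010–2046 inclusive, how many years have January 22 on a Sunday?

6

Track January 22's weekday year by year (advancing +1, or +2 across a Feb 29):
  2010: Fri  2011: Sat (+1)  2012: Sun (+1) ✓  2013: Tue (+2)  2014: Wed (+1)
  2015: Thu (+1)  2016: Fri (+1)  2017: Sun (+2) ✓  2018: Mon (+1)  2019: Tue (+1)
  2020: Wed (+1)  2021: Fri (+2)  2022: Sat (+1)  2023: Sun (+1) ✓  … (9 more years) …
  2033: Sat (+2)  2034: Sun (+1) ✓  2035: Mon (+1)  2036: Tue (+1)  2037: Thu (+2)
  2038: Fri (+1)  2039: Sat (+1)  2040: Sun (+1) ✓  2041: Tue (+2)  2042: Wed (+1)
  2043: Thu (+1)  2044: Fri (+1)  2045: Sun (+2) ✓  2046: Mon (+1)
Sunday years: 2012, 2017, 2023, 2034, 2040, 2045 — 6 in total.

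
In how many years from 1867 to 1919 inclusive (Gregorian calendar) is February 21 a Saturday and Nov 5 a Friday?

1

Check each year's weekday for February 21 and Nov 5:
  1867: Thu/Tue  1868: Fri/Thu  1869: Sun/Fri  1870: Mon/Sat  1871: Tue/Sun  1872: Wed/Tue  1873: Fri/Wed  1874: Sat/Thu  1875: Sun/Fri  1876: Mon/Sun  1877: Wed/Mon  1878: Thu/Tue  1879: Fri/Wed  1880: Sat/Fri ✓  …(25 more)…  1906: Wed/Mon  1907: Thu/Tue  1908: Fri/Thu  1909: Sun/Fri  1910: Mon/Sat  1911: Tue/Sun  1912: Wed/Tue  1913: Fri/Wed  1914: Sat/Thu  1915: Sun/Fri  1916: Mon/Sun  1917: Wed/Mon  1918: Thu/Tue  1919: Fri/Wed
Both conditions hold in: 1880 — 1.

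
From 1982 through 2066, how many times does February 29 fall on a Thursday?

3

Leap years in 1982–2066: 21 of them.
Feb 29 weekday advances by 5 (mod 7) from one leap year to the next four years later (or differs when a century non-leap intervenes).
Leap-day weekdays: 1984:Wed 1988:Mon 1992:Sat 1996:Thu✓ 2000:Tue 2004:Sun 2008:Fri 2012:Wed 2016:Mon 2020:Sat 2024:Thu✓ 2028:Tue 2032:Sun 2036:Fri 2040:Wed 2044:Mon 2048:Sat 2052:Thu✓ 2056:Tue 2060:Sun 2064:Fri
Thursday: 1996, 2024, 2052 → 3.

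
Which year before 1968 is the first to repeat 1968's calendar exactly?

1940

Two years share a calendar iff Jan 1 falls on the same weekday and both are leap or both are common. 1968: Jan 1 is Monday, leap year.
1967: Jan 1 Sunday, common
1966: Jan 1 Saturday, common
1965: Jan 1 Friday, common
1964: Jan 1 Wednesday, leap
1963: Jan 1 Tuesday, common
1962: Jan 1 Monday, common
1961: Jan 1 Sunday, common
1960: Jan 1 Friday, leap
1959: Jan 1 Thursday, common
1958: Jan 1 Wednesday, common
1957: Jan 1 Tuesday, common
1956: Jan 1 Sunday, leap
1955: Jan 1 Saturday, common
1954: Jan 1 Friday, common
1953: Jan 1 Thursday, common
1952: Jan 1 Tuesday, leap
1951: Jan 1 Monday, common
1950: Jan 1 Sunday, common
1949: Jan 1 Saturday, common
1948: Jan 1 Thursday, leap
1947: Jan 1 Wednesday, common
1946: Jan 1 Tuesday, common
1945: Jan 1 Monday, common
1944: Jan 1 Saturday, leap
1943: Jan 1 Friday, common
1942: Jan 1 Thursday, common
1941: Jan 1 Wednesday, common
1940: Jan 1 Monday, leap
1940 matches on both conditions.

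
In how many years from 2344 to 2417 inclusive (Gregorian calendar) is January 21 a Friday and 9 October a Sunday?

8

Check each year's weekday for January 21 and 9 October:
  2344: Fri/Mon  2345: Sun/Tue  2346: Mon/Wed  2347: Tue/Thu  2348: Wed/Sat  2349: Fri/Sun ✓  2350: Sat/Mon  2351: Sun/Tue  2352: Mon/Thu  2353: Wed/Fri  2354: Thu/Sat  2355: Fri/Sun ✓  2356: Sat/Tue  2357: Mon/Wed  …(46 more)…  2404: Wed/Sat  2405: Fri/Sun ✓  2406: Sat/Mon  2407: Sun/Tue  2408: Mon/Thu  2409: Wed/Fri  2410: Thu/Sat  2411: Fri/Sun ✓  2412: Sat/Tue  2413: Mon/Wed  2414: Tue/Thu  2415: Wed/Fri  2416: Thu/Sun  2417: Sat/Mon
Both conditions hold in: 2349, 2355, 2366, 2377, 2383, 2394, 2405, 2411 — 8.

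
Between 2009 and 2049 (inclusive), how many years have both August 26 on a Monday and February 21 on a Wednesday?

Check each year's weekday for August 26 and February 21:
  2009: Wed/Sat  2010: Thu/Sun  2011: Fri/Mon  2012: Sun/Tue  2013: Mon/Thu  2014: Tue/Fri  2015: Wed/Sat  2016: Fri/Sun  2017: Sat/Tue  2018: Sun/Wed  2019: Mon/Thu  2020: Wed/Fri  2021: Thu/Sun  2022: Fri/Mon  …(13 more)…  2036: Tue/Thu  2037: Wed/Sat  2038: Thu/Sun  2039: Fri/Mon  2040: Sun/Tue  2041: Mon/Thu  2042: Tue/Fri  2043: Wed/Sat  2044: Fri/Sun  2045: Sat/Tue  2046: Sun/Wed  2047: Mon/Thu  2048: Wed/Fri  2049: Thu/Sun
Both conditions hold in: 2024 — 1.

1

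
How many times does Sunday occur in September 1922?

September 1922 has 30 days and begins on Friday.
The first Sunday is September 3.
Sundays fall on 3, 10, 17, 24 — that's 4.

4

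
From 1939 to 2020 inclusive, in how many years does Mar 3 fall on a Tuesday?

12

Track Mar 3's weekday year by year (advancing +1, or +2 across a Feb 29):
  1939: Fri  1940: Sun (+2)  1941: Mon (+1)  1942: Tue (+1) ✓  1943: Wed (+1)
  1944: Fri (+2)  1945: Sat (+1)  1946: Sun (+1)  1947: Mon (+1)  1948: Wed (+2)
  1949: Thu (+1)  1950: Fri (+1)  1951: Sat (+1)  1952: Mon (+2)  … (54 more years) …
  2007: Sat (+1)  2008: Mon (+2)  2009: Tue (+1) ✓  2010: Wed (+1)  2011: Thu (+1)
  2012: Sat (+2)  2013: Sun (+1)  2014: Mon (+1)  2015: Tue (+1) ✓  2016: Thu (+2)
  2017: Fri (+1)  2018: Sat (+1)  2019: Sun (+1)  2020: Tue (+2) ✓
Tuesday years: 1942, 1953, 1959, 1964, 1970, 1981, 1987, 1992, 1998, 2009, 2015, 2020 — 12 in total.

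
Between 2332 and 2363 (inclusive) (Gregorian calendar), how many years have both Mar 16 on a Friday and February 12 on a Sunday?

1

Check each year's weekday for Mar 16 and February 12:
  2332: Wed/Fri  2333: Thu/Sun  2334: Fri/Mon  2335: Sat/Tue  2336: Mon/Wed  2337: Tue/Fri  2338: Wed/Sat  2339: Thu/Sun  2340: Sat/Mon  2341: Sun/Wed  2342: Mon/Thu  2343: Tue/Fri  2344: Thu/Sat  2345: Fri/Mon  …(4 more)…  2350: Thu/Sun  2351: Fri/Mon  2352: Sun/Tue  2353: Mon/Thu  2354: Tue/Fri  2355: Wed/Sat  2356: Fri/Sun ✓  2357: Sat/Tue  2358: Sun/Wed  2359: Mon/Thu  2360: Wed/Fri  2361: Thu/Sun  2362: Fri/Mon  2363: Sat/Tue
Both conditions hold in: 2356 — 1.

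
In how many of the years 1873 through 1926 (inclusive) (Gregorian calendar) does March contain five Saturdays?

March has 31 days; it has five Saturdays when Saturday falls among the first (month-length − 28) days — i.e. when March 1 is one of Saturday/Friday/Thursday.
March 1 by year: 1873:Sat✓ 1874:Sun 1875:Mon 1876:Wed 1877:Thu✓ 1878:Fri✓ 1879:Sat✓ 1880:Mon 1881:Tue 1882:Wed 1883:Thu✓ 1884:Sat✓ 1885:Sun 1886:Mon 1887:Tue …(24 more)… 1912:Fri✓ 1913:Sat✓ 1914:Sun 1915:Mon 1916:Wed 1917:Thu✓ 1918:Fri✓ 1919:Sat✓ 1920:Mon 1921:Tue 1922:Wed 1923:Thu✓ 1924:Sat✓ 1925:Sun 1926:Mon
Years with five Saturdays: 1873, 1877, 1878, 1879, 1883, 1884, 1888, 1889, 1890, 1894, 1895, 1900, 1901, 1902, 1906, 1907, 1912, 1913, 1917, 1918, 1919, 1923, 1924 → 23.

23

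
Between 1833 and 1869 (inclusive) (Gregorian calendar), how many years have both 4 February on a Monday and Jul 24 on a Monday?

0

Check each year's weekday for 4 February and Jul 24:
  1833: Mon/Wed  1834: Tue/Thu  1835: Wed/Fri  1836: Thu/Sun  1837: Sat/Mon  1838: Sun/Tue  1839: Mon/Wed  1840: Tue/Fri  1841: Thu/Sat  1842: Fri/Sun  1843: Sat/Mon  1844: Sun/Wed  1845: Tue/Thu  1846: Wed/Fri  …(9 more)…  1856: Mon/Thu  1857: Wed/Fri  1858: Thu/Sat  1859: Fri/Sun  1860: Sat/Tue  1861: Mon/Wed  1862: Tue/Thu  1863: Wed/Fri  1864: Thu/Sun  1865: Sat/Mon  1866: Sun/Tue  1867: Mon/Wed  1868: Tue/Fri  1869: Thu/Sat
Both conditions hold in: no year — 0.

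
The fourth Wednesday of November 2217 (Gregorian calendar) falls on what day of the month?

26

November 1, 2217 is a Saturday, so the first Wednesday is the 5th.
The fourth Wednesday is 5 + 21 = 26.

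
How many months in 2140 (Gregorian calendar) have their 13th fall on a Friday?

1

Check the 13th of each month of 2140: Jan 13: Wed, Feb 13: Sat, Mar 13: Sun, Apr 13: Wed, May 13: Fri, Jun 13: Mon, Jul 13: Wed, Aug 13: Sat, Sep 13: Tue, Oct 13: Thu, Nov 13: Sun, Dec 13: Tue.
Friday occurs in May — 1 month.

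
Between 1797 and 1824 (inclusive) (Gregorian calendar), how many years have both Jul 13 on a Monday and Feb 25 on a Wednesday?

Check each year's weekday for Jul 13 and Feb 25:
  1797: Thu/Sat  1798: Fri/Sun  1799: Sat/Mon  1800: Sun/Tue  1801: Mon/Wed ✓  1802: Tue/Thu  1803: Wed/Fri  1804: Fri/Sat  1805: Sat/Mon  1806: Sun/Tue  1807: Mon/Wed ✓  1808: Wed/Thu  1809: Thu/Sat  1810: Fri/Sun  1811: Sat/Mon  1812: Mon/Tue  1813: Tue/Thu  1814: Wed/Fri  1815: Thu/Sat  1816: Sat/Sun  1817: Sun/Tue  1818: Mon/Wed ✓  1819: Tue/Thu  1820: Thu/Fri  1821: Fri/Sun  1822: Sat/Mon  1823: Sun/Tue  1824: Tue/Wed
Both conditions hold in: 1801, 1807, 1818 — 3.

3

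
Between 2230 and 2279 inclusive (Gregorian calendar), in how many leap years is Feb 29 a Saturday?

2

Leap years in 2230–2279: 12 of them.
Feb 29 weekday advances by 5 (mod 7) from one leap year to the next four years later (or differs when a century non-leap intervenes).
Leap-day weekdays: 2232:Wed 2236:Mon 2240:Sat✓ 2244:Thu 2248:Tue 2252:Sun 2256:Fri 2260:Wed 2264:Mon 2268:Sat✓ 2272:Thu 2276:Tue
Saturday: 2240, 2268 → 2.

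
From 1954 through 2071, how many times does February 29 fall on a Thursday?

4

Leap years in 1954–2071: 29 of them.
Feb 29 weekday advances by 5 (mod 7) from one leap year to the next four years later (or differs when a century non-leap intervenes).
Leap-day weekdays: 1956:Wed 1960:Mon 1964:Sat 1968:Thu✓ 1972:Tue 1976:Sun 1980:Fri 1984:Wed 1988:Mon 1992:Sat 1996:Thu✓ 2000:Tue 2004:Sun …(3 more)… 2020:Sat 2024:Thu✓ 2028:Tue 2032:Sun 2036:Fri 2040:Wed 2044:Mon 2048:Sat 2052:Thu✓ 2056:Tue 2060:Sun 2064:Fri 2068:Wed
Thursday: 1968, 1996, 2024, 2052 → 4.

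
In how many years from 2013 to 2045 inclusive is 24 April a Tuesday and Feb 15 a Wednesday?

1

Check each year's weekday for 24 April and Feb 15:
  2013: Wed/Fri  2014: Thu/Sat  2015: Fri/Sun  2016: Sun/Mon  2017: Mon/Wed  2018: Tue/Thu  2019: Wed/Fri  2020: Fri/Sat  2021: Sat/Mon  2022: Sun/Tue  2023: Mon/Wed  2024: Wed/Thu  2025: Thu/Sat  2026: Fri/Sun  …(5 more)…  2032: Sat/Sun  2033: Sun/Tue  2034: Mon/Wed  2035: Tue/Thu  2036: Thu/Fri  2037: Fri/Sun  2038: Sat/Mon  2039: Sun/Tue  2040: Tue/Wed ✓  2041: Wed/Fri  2042: Thu/Sat  2043: Fri/Sun  2044: Sun/Mon  2045: Mon/Wed
Both conditions hold in: 2040 — 1.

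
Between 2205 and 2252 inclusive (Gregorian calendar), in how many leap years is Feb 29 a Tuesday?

2

Leap years in 2205–2252: 12 of them.
Feb 29 weekday advances by 5 (mod 7) from one leap year to the next four years later (or differs when a century non-leap intervenes).
Leap-day weekdays: 2208:Mon 2212:Sat 2216:Thu 2220:Tue✓ 2224:Sun 2228:Fri 2232:Wed 2236:Mon 2240:Sat 2244:Thu 2248:Tue✓ 2252:Sun
Tuesday: 2220, 2248 → 2.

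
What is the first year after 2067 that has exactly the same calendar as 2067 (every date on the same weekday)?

Two years share a calendar iff Jan 1 falls on the same weekday and both are leap or both are common. 2067: Jan 1 is Saturday, common year.
2068: Jan 1 Sunday, leap
2069: Jan 1 Tuesday, common
2070: Jan 1 Wednesday, common
2071: Jan 1 Thursday, common
2072: Jan 1 Friday, leap
2073: Jan 1 Sunday, common
2074: Jan 1 Monday, common
2075: Jan 1 Tuesday, common
2076: Jan 1 Wednesday, leap
2077: Jan 1 Friday, common
2078: Jan 1 Saturday, common
2078 matches on both conditions.

2078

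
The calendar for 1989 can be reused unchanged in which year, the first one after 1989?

1995

Two years share a calendar iff Jan 1 falls on the same weekday and both are leap or both are common. 1989: Jan 1 is Sunday, common year.
1990: Jan 1 Monday, common
1991: Jan 1 Tuesday, common
1992: Jan 1 Wednesday, leap
1993: Jan 1 Friday, common
1994: Jan 1 Saturday, common
1995: Jan 1 Sunday, common
1995 matches on both conditions.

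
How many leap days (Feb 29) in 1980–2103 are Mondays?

Leap years in 1980–2103: 30 of them.
Feb 29 weekday advances by 5 (mod 7) from one leap year to the next four years later (or differs when a century non-leap intervenes).
Leap-day weekdays: 1980:Fri 1984:Wed 1988:Mon✓ 1992:Sat 1996:Thu 2000:Tue 2004:Sun 2008:Fri 2012:Wed 2016:Mon✓ 2020:Sat 2024:Thu 2028:Tue …(4 more)… 2048:Sat 2052:Thu 2056:Tue 2060:Sun 2064:Fri 2068:Wed 2072:Mon✓ 2076:Sat 2080:Thu 2084:Tue 2088:Sun 2092:Fri 2096:Wed
Monday: 1988, 2016, 2044, 2072 → 4.

4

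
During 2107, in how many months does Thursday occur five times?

A month of length L has five Thursdays iff its first Thursday is on day ≤ L−28 (so day 1–3 in a 31-day month, 1–2 in a 30-day month, day 1 in a leap February).
Checking each month of 2107: Jan starts Sat (31d); Feb starts Tue (28d); Mar starts Tue (31d) ✓; Apr starts Fri (30d); May starts Sun (31d); Jun starts Wed (30d) ✓; Jul starts Fri (31d); Aug starts Mon (31d); Sep starts Thu (30d) ✓; Oct starts Sat (31d); Nov starts Tue (30d); Dec starts Thu (31d) ✓.
Five-Thursday months: March, June, September, December → 4.

4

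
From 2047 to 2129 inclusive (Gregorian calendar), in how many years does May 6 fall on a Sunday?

Track May 6's weekday year by year (advancing +1, or +2 across a Feb 29):
  2047: Mon  2048: Wed (+2)  2049: Thu (+1)  2050: Fri (+1)  2051: Sat (+1)
  2052: Mon (+2)  2053: Tue (+1)  2054: Wed (+1)  2055: Thu (+1)  2056: Sat (+2)
  2057: Sun (+1) ✓  2058: Mon (+1)  2059: Tue (+1)  2060: Thu (+2)  … (55 more years) …
  2116: Wed (+2)  2117: Thu (+1)  2118: Fri (+1)  2119: Sat (+1)  2120: Mon (+2)
  2121: Tue (+1)  2122: Wed (+1)  2123: Thu (+1)  2124: Sat (+2)  2125: Sun (+1) ✓
  2126: Mon (+1)  2127: Tue (+1)  2128: Thu (+2)  2129: Fri (+1)
Sunday years: 2057, 2063, 2068, 2074, 2085, 2091, 2096, 2103, 2108, 2114, 2125 — 11 in total.

11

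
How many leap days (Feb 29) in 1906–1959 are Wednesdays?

2

Leap years in 1906–1959: 13 of them.
Feb 29 weekday advances by 5 (mod 7) from one leap year to the next four years later (or differs when a century non-leap intervenes).
Leap-day weekdays: 1908:Sat 1912:Thu 1916:Tue 1920:Sun 1924:Fri 1928:Wed✓ 1932:Mon 1936:Sat 1940:Thu 1944:Tue 1948:Sun 1952:Fri 1956:Wed✓
Wednesday: 1928, 1956 → 2.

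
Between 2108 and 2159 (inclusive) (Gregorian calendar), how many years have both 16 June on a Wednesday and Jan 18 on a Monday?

Check each year's weekday for 16 June and Jan 18:
  2108: Sat/Wed  2109: Sun/Fri  2110: Mon/Sat  2111: Tue/Sun  2112: Thu/Mon  2113: Fri/Wed  2114: Sat/Thu  2115: Sun/Fri  2116: Tue/Sat  2117: Wed/Mon ✓  2118: Thu/Tue  2119: Fri/Wed  2120: Sun/Thu  2121: Mon/Sat  …(24 more)…  2146: Thu/Tue  2147: Fri/Wed  2148: Sun/Thu  2149: Mon/Sat  2150: Tue/Sun  2151: Wed/Mon ✓  2152: Fri/Tue  2153: Sat/Thu  2154: Sun/Fri  2155: Mon/Sat  2156: Wed/Sun  2157: Thu/Tue  2158: Fri/Wed  2159: Sat/Thu
Both conditions hold in: 2117, 2123, 2134, 2145, 2151 — 5.

5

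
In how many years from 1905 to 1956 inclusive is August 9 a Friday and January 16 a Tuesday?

Check each year's weekday for August 9 and January 16:
  1905: Wed/Mon  1906: Thu/Tue  1907: Fri/Wed  1908: Sun/Thu  1909: Mon/Sat  1910: Tue/Sun  1911: Wed/Mon  1912: Fri/Tue ✓  1913: Sat/Thu  1914: Sun/Fri  1915: Mon/Sat  1916: Wed/Sun  1917: Thu/Tue  1918: Fri/Wed  …(24 more)…  1943: Mon/Sat  1944: Wed/Sun  1945: Thu/Tue  1946: Fri/Wed  1947: Sat/Thu  1948: Mon/Fri  1949: Tue/Sun  1950: Wed/Mon  1951: Thu/Tue  1952: Sat/Wed  1953: Sun/Fri  1954: Mon/Sat  1955: Tue/Sun  1956: Thu/Mon
Both conditions hold in: 1912, 1940 — 2.

2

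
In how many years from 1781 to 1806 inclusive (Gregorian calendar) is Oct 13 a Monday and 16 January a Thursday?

4

Check each year's weekday for Oct 13 and 16 January:
  1781: Sat/Tue  1782: Sun/Wed  1783: Mon/Thu ✓  1784: Wed/Fri  1785: Thu/Sun  1786: Fri/Mon  1787: Sat/Tue  1788: Mon/Wed  1789: Tue/Fri  1790: Wed/Sat  1791: Thu/Sun  1792: Sat/Mon  1793: Sun/Wed  1794: Mon/Thu ✓  1795: Tue/Fri  1796: Thu/Sat  1797: Fri/Mon  1798: Sat/Tue  1799: Sun/Wed  1800: Mon/Thu ✓  1801: Tue/Fri  1802: Wed/Sat  1803: Thu/Sun  1804: Sat/Mon  1805: Sun/Wed  1806: Mon/Thu ✓
Both conditions hold in: 1783, 1794, 1800, 1806 — 4.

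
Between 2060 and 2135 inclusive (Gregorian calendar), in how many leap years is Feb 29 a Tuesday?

2

Leap years in 2060–2135: 18 of them.
Feb 29 weekday advances by 5 (mod 7) from one leap year to the next four years later (or differs when a century non-leap intervenes).
Leap-day weekdays: 2060:Sun 2064:Fri 2068:Wed 2072:Mon 2076:Sat 2080:Thu 2084:Tue✓ 2088:Sun 2092:Fri 2096:Wed 2104:Fri 2108:Wed 2112:Mon 2116:Sat 2120:Thu 2124:Tue✓ 2128:Sun 2132:Fri
Tuesday: 2084, 2124 → 2.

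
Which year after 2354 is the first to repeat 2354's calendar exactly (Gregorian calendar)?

2365

Two years share a calendar iff Jan 1 falls on the same weekday and both are leap or both are common. 2354: Jan 1 is Friday, common year.
2355: Jan 1 Saturday, common
2356: Jan 1 Sunday, leap
2357: Jan 1 Tuesday, common
2358: Jan 1 Wednesday, common
2359: Jan 1 Thursday, common
2360: Jan 1 Friday, leap
2361: Jan 1 Sunday, common
2362: Jan 1 Monday, common
2363: Jan 1 Tuesday, common
2364: Jan 1 Wednesday, leap
2365: Jan 1 Friday, common
2365 matches on both conditions.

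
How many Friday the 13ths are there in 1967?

Check the 13th of each month of 1967: Jan 13: Fri, Feb 13: Mon, Mar 13: Mon, Apr 13: Thu, May 13: Sat, Jun 13: Tue, Jul 13: Thu, Aug 13: Sun, Sep 13: Wed, Oct 13: Fri, Nov 13: Mon, Dec 13: Wed.
Friday occurs in January, October — 2 months.

2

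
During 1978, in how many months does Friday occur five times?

4

A month of length L has five Fridays iff its first Friday is on day ≤ L−28 (so day 1–3 in a 31-day month, 1–2 in a 30-day month, day 1 in a leap February).
Checking each month of 1978: Jan starts Sun (31d); Feb starts Wed (28d); Mar starts Wed (31d) ✓; Apr starts Sat (30d); May starts Mon (31d); Jun starts Thu (30d) ✓; Jul starts Sat (31d); Aug starts Tue (31d); Sep starts Fri (30d) ✓; Oct starts Sun (31d); Nov starts Wed (30d); Dec starts Fri (31d) ✓.
Five-Friday months: March, June, September, December → 4.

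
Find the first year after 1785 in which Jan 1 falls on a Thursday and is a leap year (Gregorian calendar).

Jan 1 advances by 2 weekdays after a leap year and by 1 after a common year.
1785: Jan 1 is Saturday.
1786: Sunday
1787: Monday
1788: Tuesday (leap)
1789: Thursday
1790: Friday
1791: Saturday
1792: Sunday (leap)
1793: Tuesday
1794: Wednesday
1795: Thursday
1796: Friday (leap)
1797: Sunday
1798: Monday
1799: Tuesday
1800: Wednesday
1801: Thursday
1802: Friday
1803: Saturday
1804: Sunday (leap)
1805: Tuesday
1806: Wednesday
1807: Thursday
1808: Friday (leap)
1809: Sunday
1810: Monday
1811: Tuesday
1812: Wednesday (leap)
1813: Friday
1814: Saturday
1815: Sunday
1816: Monday (leap)
1817: Wednesday
1818: Thursday
1819: Friday
1820: Saturday (leap)
1821: Monday
1822: Tuesday
1823: Wednesday
1824: Thursday (leap)
1824 begins on a Thursday and is a leap year.

1824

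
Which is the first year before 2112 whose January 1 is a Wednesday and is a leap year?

Jan 1 advances by 2 weekdays after a leap year and by 1 after a common year.
2112: Jan 1 is Friday (leap).
2111: Thursday
2110: Wednesday
2109: Tuesday
2108: Sunday (leap)
2107: Saturday
2106: Friday
2105: Thursday
2104: Tuesday (leap)
2103: Monday
2102: Sunday
2101: Saturday
2100: Friday
2099: Thursday
2098: Wednesday
2097: Tuesday
2096: Sunday (leap)
2095: Saturday
2094: Friday
2093: Thursday
2092: Tuesday (leap)
2091: Monday
2090: Sunday
2089: Saturday
2088: Thursday (leap)
2087: Wednesday
2086: Tuesday
2085: Monday
2084: Saturday (leap)
2083: Friday
2082: Thursday
2081: Wednesday
2080: Monday (leap)
2079: Sunday
2078: Saturday
2077: Friday
2076: Wednesday (leap)
2076 begins on a Wednesday and is a leap year.

2076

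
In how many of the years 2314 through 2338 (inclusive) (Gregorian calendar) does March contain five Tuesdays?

March has 31 days; it has five Tuesdays when Tuesday falls among the first (month-length − 28) days — i.e. when March 1 is one of Tuesday/Monday/Sunday.
March 1 by year: 2314:Sun✓ 2315:Mon✓ 2316:Wed 2317:Thu 2318:Fri 2319:Sat 2320:Mon✓ 2321:Tue✓ 2322:Wed 2323:Thu 2324:Sat 2325:Sun✓ 2326:Mon✓ 2327:Tue✓ 2328:Thu 2329:Fri 2330:Sat 2331:Sun✓ 2332:Tue✓ 2333:Wed 2334:Thu 2335:Fri 2336:Sun✓ 2337:Mon✓ 2338:Tue✓
Years with five Tuesdays: 2314, 2315, 2320, 2321, 2325, 2326, 2327, 2331, 2332, 2336, 2337, 2338 → 12.

12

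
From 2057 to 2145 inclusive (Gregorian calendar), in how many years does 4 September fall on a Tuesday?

Track 4 September's weekday year by year (advancing +1, or +2 across a Feb 29):
  2057: Tue ✓  2058: Wed (+1)  2059: Thu (+1)  2060: Sat (+2)  2061: Sun (+1)
  2062: Mon (+1)  2063: Tue (+1) ✓  2064: Thu (+2)  2065: Fri (+1)  2066: Sat (+1)
  2067: Sun (+1)  2068: Tue (+2) ✓  2069: Wed (+1)  2070: Thu (+1)  … (61 more years) …
  2132: Thu (+2)  2133: Fri (+1)  2134: Sat (+1)  2135: Sun (+1)  2136: Tue (+2) ✓
  2137: Wed (+1)  2138: Thu (+1)  2139: Fri (+1)  2140: Sun (+2)  2141: Mon (+1)
  2142: Tue (+1) ✓  2143: Wed (+1)  2144: Fri (+2)  2145: Sat (+1)
Tuesday years: 2057, 2063, 2068, 2074, 2085, 2091, 2096, 2103, 2108, 2114, 2125, 2131, 2136, 2142 — 14 in total.

14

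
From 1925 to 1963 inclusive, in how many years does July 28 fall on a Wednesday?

Track July 28's weekday year by year (advancing +1, or +2 across a Feb 29):
  1925: Tue  1926: Wed (+1) ✓  1927: Thu (+1)  1928: Sat (+2)  1929: Sun (+1)
  1930: Mon (+1)  1931: Tue (+1)  1932: Thu (+2)  1933: Fri (+1)  1934: Sat (+1)
  1935: Sun (+1)  1936: Tue (+2)  1937: Wed (+1) ✓  1938: Thu (+1)  … (11 more years) …
  1950: Fri (+1)  1951: Sat (+1)  1952: Mon (+2)  1953: Tue (+1)  1954: Wed (+1) ✓
  1955: Thu (+1)  1956: Sat (+2)  1957: Sun (+1)  1958: Mon (+1)  1959: Tue (+1)
  1960: Thu (+2)  1961: Fri (+1)  1962: Sat (+1)  1963: Sun (+1)
Wednesday years: 1926, 1937, 1943, 1948, 1954 — 5 in total.

5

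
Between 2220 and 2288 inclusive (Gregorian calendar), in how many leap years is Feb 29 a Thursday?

Leap years in 2220–2288: 18 of them.
Feb 29 weekday advances by 5 (mod 7) from one leap year to the next four years later (or differs when a century non-leap intervenes).
Leap-day weekdays: 2220:Tue 2224:Sun 2228:Fri 2232:Wed 2236:Mon 2240:Sat 2244:Thu✓ 2248:Tue 2252:Sun 2256:Fri 2260:Wed 2264:Mon 2268:Sat 2272:Thu✓ 2276:Tue 2280:Sun 2284:Fri 2288:Wed
Thursday: 2244, 2272 → 2.

2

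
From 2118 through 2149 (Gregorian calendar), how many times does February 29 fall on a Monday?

Leap years in 2118–2149: 8 of them.
Feb 29 weekday advances by 5 (mod 7) from one leap year to the next four years later (or differs when a century non-leap intervenes).
Leap-day weekdays: 2120:Thu 2124:Tue 2128:Sun 2132:Fri 2136:Wed 2140:Mon✓ 2144:Sat 2148:Thu
Monday: 2140 → 1.

1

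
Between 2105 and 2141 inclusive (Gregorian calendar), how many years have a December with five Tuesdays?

16

December has 31 days; it has five Tuesdays when Tuesday falls among the first (month-length − 28) days — i.e. when December 1 is one of Tuesday/Monday/Sunday.
December 1 by year: 2105:Tue✓ 2106:Wed 2107:Thu 2108:Sat 2109:Sun✓ 2110:Mon✓ 2111:Tue✓ 2112:Thu 2113:Fri 2114:Sat 2115:Sun✓ 2116:Tue✓ 2117:Wed 2118:Thu 2119:Fri …(7 more)… 2127:Mon✓ 2128:Wed 2129:Thu 2130:Fri 2131:Sat 2132:Mon✓ 2133:Tue✓ 2134:Wed 2135:Thu 2136:Sat 2137:Sun✓ 2138:Mon✓ 2139:Tue✓ 2140:Thu 2141:Fri
Years with five Tuesdays: 2105, 2109, 2110, 2111, 2115, 2116, 2120, 2121, 2122, 2126, 2127, 2132, 2133, 2137, 2138, 2139 → 16.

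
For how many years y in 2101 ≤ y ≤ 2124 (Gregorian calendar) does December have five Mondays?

9

December has 31 days; it has five Mondays when Monday falls among the first (month-length − 28) days — i.e. when December 1 is one of Monday/Sunday/Saturday.
December 1 by year: 2101:Thu 2102:Fri 2103:Sat✓ 2104:Mon✓ 2105:Tue 2106:Wed 2107:Thu 2108:Sat✓ 2109:Sun✓ 2110:Mon✓ 2111:Tue 2112:Thu 2113:Fri 2114:Sat✓ 2115:Sun✓ 2116:Tue 2117:Wed 2118:Thu 2119:Fri 2120:Sun✓ 2121:Mon✓ 2122:Tue 2123:Wed 2124:Fri
Years with five Mondays: 2103, 2104, 2108, 2109, 2110, 2114, 2115, 2120, 2121 → 9.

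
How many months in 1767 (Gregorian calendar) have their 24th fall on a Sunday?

Check the 24th of each month of 1767: Jan 24: Sat, Feb 24: Tue, Mar 24: Tue, Apr 24: Fri, May 24: Sun, Jun 24: Wed, Jul 24: Fri, Aug 24: Mon, Sep 24: Thu, Oct 24: Sat, Nov 24: Tue, Dec 24: Thu.
Sunday occurs in May — 1 month.

1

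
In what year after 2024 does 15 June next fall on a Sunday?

From one year to the next, a fixed date's weekday advances by 1, or by 2 when a Feb 29 lies between the two dates.
2024: June 15 is Saturday.
2025: Sunday (+1)
15 June falls on a Sunday in 2025.

2025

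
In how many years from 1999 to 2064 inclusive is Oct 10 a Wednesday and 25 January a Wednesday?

Check each year's weekday for Oct 10 and 25 January:
  1999: Sun/Mon  2000: Tue/Tue  2001: Wed/Thu  2002: Thu/Fri  2003: Fri/Sat  2004: Sun/Sun  2005: Mon/Tue  2006: Tue/Wed  2007: Wed/Thu  2008: Fri/Fri  2009: Sat/Sun  2010: Sun/Mon  2011: Mon/Tue  2012: Wed/Wed ✓  …(38 more)…  2051: Tue/Wed  2052: Thu/Thu  2053: Fri/Sat  2054: Sat/Sun  2055: Sun/Mon  2056: Tue/Tue  2057: Wed/Thu  2058: Thu/Fri  2059: Fri/Sat  2060: Sun/Sun  2061: Mon/Tue  2062: Tue/Wed  2063: Wed/Thu  2064: Fri/Fri
Both conditions hold in: 2012, 2040 — 2.

2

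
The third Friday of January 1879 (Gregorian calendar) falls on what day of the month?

17

January 1, 1879 is a Wednesday, so the first Friday is the 3rd.
The third Friday is 3 + 14 = 17.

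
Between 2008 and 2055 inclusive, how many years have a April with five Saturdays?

13

April has 30 days; it has five Saturdays when Saturday falls among the first (month-length − 28) days — i.e. when April 1 is one of Saturday/Friday.
April 1 by year: 2008:Tue 2009:Wed 2010:Thu 2011:Fri✓ 2012:Sun 2013:Mon 2014:Tue 2015:Wed 2016:Fri✓ 2017:Sat✓ 2018:Sun 2019:Mon 2020:Wed 2021:Thu 2022:Fri✓ …(18 more)… 2041:Mon 2042:Tue 2043:Wed 2044:Fri✓ 2045:Sat✓ 2046:Sun 2047:Mon 2048:Wed 2049:Thu 2050:Fri✓ 2051:Sat✓ 2052:Mon 2053:Tue 2054:Wed 2055:Thu
Years with five Saturdays: 2011, 2016, 2017, 2022, 2023, 2028, 2033, 2034, 2039, 2044, 2045, 2050, 2051 → 13.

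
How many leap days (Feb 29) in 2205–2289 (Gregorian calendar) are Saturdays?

Leap years in 2205–2289: 21 of them.
Feb 29 weekday advances by 5 (mod 7) from one leap year to the next four years later (or differs when a century non-leap intervenes).
Leap-day weekdays: 2208:Mon 2212:Sat✓ 2216:Thu 2220:Tue 2224:Sun 2228:Fri 2232:Wed 2236:Mon 2240:Sat✓ 2244:Thu 2248:Tue 2252:Sun 2256:Fri 2260:Wed 2264:Mon 2268:Sat✓ 2272:Thu 2276:Tue 2280:Sun 2284:Fri 2288:Wed
Saturday: 2212, 2240, 2268 → 3.

3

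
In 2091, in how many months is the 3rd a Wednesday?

2

Check the 3rd of each month of 2091: Jan 3: Wed, Feb 3: Sat, Mar 3: Sat, Apr 3: Tue, May 3: Thu, Jun 3: Sun, Jul 3: Tue, Aug 3: Fri, Sep 3: Mon, Oct 3: Wed, Nov 3: Sat, Dec 3: Mon.
Wednesday occurs in January, October — 2 months.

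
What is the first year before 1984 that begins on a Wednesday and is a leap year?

1964

Jan 1 advances by 2 weekdays after a leap year and by 1 after a common year.
1984: Jan 1 is Sunday (leap).
1983: Saturday
1982: Friday
1981: Thursday
1980: Tuesday (leap)
1979: Monday
1978: Sunday
1977: Saturday
1976: Thursday (leap)
1975: Wednesday
1974: Tuesday
1973: Monday
1972: Saturday (leap)
1971: Friday
1970: Thursday
1969: Wednesday
1968: Monday (leap)
1967: Sunday
1966: Saturday
1965: Friday
1964: Wednesday (leap)
1964 begins on a Wednesday and is a leap year.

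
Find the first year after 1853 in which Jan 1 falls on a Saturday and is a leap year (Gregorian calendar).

1876

Jan 1 advances by 2 weekdays after a leap year and by 1 after a common year.
1853: Jan 1 is Saturday.
1854: Sunday
1855: Monday
1856: Tuesday (leap)
1857: Thursday
1858: Friday
1859: Saturday
1860: Sunday (leap)
1861: Tuesday
1862: Wednesday
1863: Thursday
1864: Friday (leap)
1865: Sunday
1866: Monday
1867: Tuesday
1868: Wednesday (leap)
1869: Friday
1870: Saturday
1871: Sunday
1872: Monday (leap)
1873: Wednesday
1874: Thursday
1875: Friday
1876: Saturday (leap)
1876 begins on a Saturday and is a leap year.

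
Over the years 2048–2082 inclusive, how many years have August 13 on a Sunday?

5

Track August 13's weekday year by year (advancing +1, or +2 across a Feb 29):
  2048: Thu  2049: Fri (+1)  2050: Sat (+1)  2051: Sun (+1) ✓  2052: Tue (+2)
  2053: Wed (+1)  2054: Thu (+1)  2055: Fri (+1)  2056: Sun (+2) ✓  2057: Mon (+1)
  2058: Tue (+1)  2059: Wed (+1)  2060: Fri (+2)  2061: Sat (+1)  … (7 more years) …
  2069: Tue (+1)  2070: Wed (+1)  2071: Thu (+1)  2072: Sat (+2)  2073: Sun (+1) ✓
  2074: Mon (+1)  2075: Tue (+1)  2076: Thu (+2)  2077: Fri (+1)  2078: Sat (+1)
  2079: Sun (+1) ✓  2080: Tue (+2)  2081: Wed (+1)  2082: Thu (+1)
Sunday years: 2051, 2056, 2062, 2073, 2079 — 5 in total.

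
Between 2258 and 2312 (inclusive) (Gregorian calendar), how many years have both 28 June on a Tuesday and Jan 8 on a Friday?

Check each year's weekday for 28 June and Jan 8:
  2258: Mon/Fri  2259: Tue/Sat  2260: Thu/Sun  2261: Fri/Tue  2262: Sat/Wed  2263: Sun/Thu  2264: Tue/Fri ✓  2265: Wed/Sun  2266: Thu/Mon  2267: Fri/Tue  2268: Sun/Wed  2269: Mon/Fri  2270: Tue/Sat  2271: Wed/Sun  …(27 more)…  2299: Wed/Sun  2300: Thu/Mon  2301: Fri/Tue  2302: Sat/Wed  2303: Sun/Thu  2304: Tue/Fri ✓  2305: Wed/Sun  2306: Thu/Mon  2307: Fri/Tue  2308: Sun/Wed  2309: Mon/Fri  2310: Tue/Sat  2311: Wed/Sun  2312: Fri/Mon
Both conditions hold in: 2264, 2292, 2304 — 3.

3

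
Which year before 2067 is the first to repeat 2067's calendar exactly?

Two years share a calendar iff Jan 1 falls on the same weekday and both are leap or both are common. 2067: Jan 1 is Saturday, common year.
2066: Jan 1 Friday, common
2065: Jan 1 Thursday, common
2064: Jan 1 Tuesday, leap
2063: Jan 1 Monday, common
2062: Jan 1 Sunday, common
2061: Jan 1 Saturday, common
2061 matches on both conditions.

2061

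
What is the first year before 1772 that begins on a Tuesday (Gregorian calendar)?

1771

Jan 1 advances by 2 weekdays after a leap year and by 1 after a common year.
1772: Jan 1 is Wednesday (leap).
1771: Tuesday
1771 begins on a Tuesday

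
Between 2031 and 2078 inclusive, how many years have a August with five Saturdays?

20

August has 31 days; it has five Saturdays when Saturday falls among the first (month-length − 28) days — i.e. when August 1 is one of Saturday/Friday/Thursday.
August 1 by year: 2031:Fri✓ 2032:Sun 2033:Mon 2034:Tue 2035:Wed 2036:Fri✓ 2037:Sat✓ 2038:Sun 2039:Mon 2040:Wed 2041:Thu✓ 2042:Fri✓ 2043:Sat✓ 2044:Mon 2045:Tue …(18 more)… 2064:Fri✓ 2065:Sat✓ 2066:Sun 2067:Mon 2068:Wed 2069:Thu✓ 2070:Fri✓ 2071:Sat✓ 2072:Mon 2073:Tue 2074:Wed 2075:Thu✓ 2076:Sat✓ 2077:Sun 2078:Mon
Years with five Saturdays: 2031, 2036, 2037, 2041, 2042, 2043, 2047, 2048, 2052, 2053, 2054, 2058, 2059, 2064, 2065, 2069, 2070, 2071, 2075, 2076 → 20.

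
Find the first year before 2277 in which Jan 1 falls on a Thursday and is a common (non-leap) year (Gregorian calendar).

Jan 1 advances by 2 weekdays after a leap year and by 1 after a common year.
2277: Jan 1 is Monday.
2276: Saturday (leap)
2275: Friday
2274: Thursday
2274 begins on a Thursday and is a common year.

2274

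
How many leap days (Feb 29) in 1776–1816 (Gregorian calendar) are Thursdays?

Leap years in 1776–1816: 10 of them.
Feb 29 weekday advances by 5 (mod 7) from one leap year to the next four years later (or differs when a century non-leap intervenes).
Leap-day weekdays: 1776:Thu✓ 1780:Tue 1784:Sun 1788:Fri 1792:Wed 1796:Mon 1804:Wed 1808:Mon 1812:Sat 1816:Thu✓
Thursday: 1776, 1816 → 2.

2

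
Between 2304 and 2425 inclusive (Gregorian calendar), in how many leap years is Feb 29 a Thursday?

Leap years in 2304–2425: 31 of them.
Feb 29 weekday advances by 5 (mod 7) from one leap year to the next four years later (or differs when a century non-leap intervenes).
Leap-day weekdays: 2304:Mon 2308:Sat 2312:Thu✓ 2316:Tue 2320:Sun 2324:Fri 2328:Wed 2332:Mon 2336:Sat 2340:Thu✓ 2344:Tue 2348:Sun 2352:Fri …(5 more)… 2376:Sun 2380:Fri 2384:Wed 2388:Mon 2392:Sat 2396:Thu✓ 2400:Tue 2404:Sun 2408:Fri 2412:Wed 2416:Mon 2420:Sat 2424:Thu✓
Thursday: 2312, 2340, 2368, 2396, 2424 → 5.

5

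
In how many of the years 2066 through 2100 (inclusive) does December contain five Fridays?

15

December has 31 days; it has five Fridays when Friday falls among the first (month-length − 28) days — i.e. when December 1 is one of Friday/Thursday/Wednesday.
December 1 by year: 2066:Wed✓ 2067:Thu✓ 2068:Sat 2069:Sun 2070:Mon 2071:Tue 2072:Thu✓ 2073:Fri✓ 2074:Sat 2075:Sun 2076:Tue 2077:Wed✓ 2078:Thu✓ 2079:Fri✓ 2080:Sun …(5 more)… 2086:Sun 2087:Mon 2088:Wed✓ 2089:Thu✓ 2090:Fri✓ 2091:Sat 2092:Mon 2093:Tue 2094:Wed✓ 2095:Thu✓ 2096:Sat 2097:Sun 2098:Mon 2099:Tue 2100:Wed✓
Years with five Fridays: 2066, 2067, 2072, 2073, 2077, 2078, 2079, 2083, 2084, 2088, 2089, 2090, 2094, 2095, 2100 → 15.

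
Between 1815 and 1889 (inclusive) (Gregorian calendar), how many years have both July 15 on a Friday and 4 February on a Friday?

Check each year's weekday for July 15 and 4 February:
  1815: Sat/Sat  1816: Mon/Sun  1817: Tue/Tue  1818: Wed/Wed  1819: Thu/Thu  1820: Sat/Fri  1821: Sun/Sun  1822: Mon/Mon  1823: Tue/Tue  1824: Thu/Wed  1825: Fri/Fri ✓  1826: Sat/Sat  1827: Sun/Sun  1828: Tue/Mon  …(47 more)…  1876: Sat/Fri  1877: Sun/Sun  1878: Mon/Mon  1879: Tue/Tue  1880: Thu/Wed  1881: Fri/Fri ✓  1882: Sat/Sat  1883: Sun/Sun  1884: Tue/Mon  1885: Wed/Wed  1886: Thu/Thu  1887: Fri/Fri ✓  1888: Sun/Sat  1889: Mon/Mon
Both conditions hold in: 1825, 1831, 1842, 1853, 1859, 1870, 1881, 1887 — 8.

8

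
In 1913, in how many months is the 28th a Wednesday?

Check the 28th of each month of 1913: Jan 28: Tue, Feb 28: Fri, Mar 28: Fri, Apr 28: Mon, May 28: Wed, Jun 28: Sat, Jul 28: Mon, Aug 28: Thu, Sep 28: Sun, Oct 28: Tue, Nov 28: Fri, Dec 28: Sun.
Wednesday occurs in May — 1 month.

1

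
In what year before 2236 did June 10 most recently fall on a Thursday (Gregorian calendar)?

2230

From one year to the next, a fixed date's weekday advances by 1, or by 2 when a Feb 29 lies between the two dates.
2236: June 10 is Friday.
2235: Wednesday (−2)
2234: Tuesday (−1)
2233: Monday (−1)
2232: Sunday (−1)
2231: Friday (−2)
2230: Thursday (−1)
June 10 falls on a Thursday in 2230.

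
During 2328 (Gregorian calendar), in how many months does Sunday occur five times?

5

A month of length L has five Sundays iff its first Sunday is on day ≤ L−28 (so day 1–3 in a 31-day month, 1–2 in a 30-day month, day 1 in a leap February).
Checking each month of 2328: Jan starts Sun (31d) ✓; Feb starts Wed (29d); Mar starts Thu (31d); Apr starts Sun (30d) ✓; May starts Tue (31d); Jun starts Fri (30d); Jul starts Sun (31d) ✓; Aug starts Wed (31d); Sep starts Sat (30d) ✓; Oct starts Mon (31d); Nov starts Thu (30d); Dec starts Sat (31d) ✓.
Five-Sunday months: January, April, July, September, December → 5.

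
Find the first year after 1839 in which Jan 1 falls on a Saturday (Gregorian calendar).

Jan 1 advances by 2 weekdays after a leap year and by 1 after a common year.
1839: Jan 1 is Tuesday.
1840: Wednesday (leap)
1841: Friday
1842: Saturday
1842 begins on a Saturday

1842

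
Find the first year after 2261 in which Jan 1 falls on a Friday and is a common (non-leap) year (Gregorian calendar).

2269

Jan 1 advances by 2 weekdays after a leap year and by 1 after a common year.
2261: Jan 1 is Tuesday.
2262: Wednesday
2263: Thursday
2264: Friday (leap)
2265: Sunday
2266: Monday
2267: Tuesday
2268: Wednesday (leap)
2269: Friday
2269 begins on a Friday and is a common year.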